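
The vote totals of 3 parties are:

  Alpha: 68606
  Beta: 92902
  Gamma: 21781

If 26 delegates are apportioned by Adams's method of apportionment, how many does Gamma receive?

Standard divisor 183289/26 ≈ 7049.577; standard quotas: Alpha 9.732, Beta 13.178, Gamma 3.090.
Rounding up gives 10, 14, 4 = 28 seats, so the divisor must be adjusted.
With modified divisor 7400: modified quotas Alpha 9.271, Beta 12.554, Gamma 2.943.
Rounding up: Alpha 10, Beta 13, Gamma 3 (total 26).
Gamma receives 3.

3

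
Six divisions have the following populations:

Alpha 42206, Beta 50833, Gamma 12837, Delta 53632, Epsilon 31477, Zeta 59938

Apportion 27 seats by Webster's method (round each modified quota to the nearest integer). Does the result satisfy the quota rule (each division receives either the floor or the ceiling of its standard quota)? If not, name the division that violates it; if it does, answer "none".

none

Standard quotas: Alpha 4.541, Beta 5.470, Gamma 1.381, Delta 5.771, Epsilon 3.387, Zeta 6.449.
Webster allocation: Alpha 5, Beta 6, Gamma 1, Delta 6, Epsilon 3, Zeta 6.
Every allocation lies between the lower and upper quota.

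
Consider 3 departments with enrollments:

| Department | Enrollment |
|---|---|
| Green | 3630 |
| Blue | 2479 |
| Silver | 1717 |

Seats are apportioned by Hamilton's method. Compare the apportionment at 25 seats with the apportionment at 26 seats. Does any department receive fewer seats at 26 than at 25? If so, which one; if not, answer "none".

At 25 seats: Green 12, Blue 8, Silver 5.
At 26 seats: Green 12, Blue 8, Silver 6.
No department's allocation decreased.

none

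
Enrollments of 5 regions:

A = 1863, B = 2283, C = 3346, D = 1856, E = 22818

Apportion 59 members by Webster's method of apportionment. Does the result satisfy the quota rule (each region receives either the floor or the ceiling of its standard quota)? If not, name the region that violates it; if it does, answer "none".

Standard quotas: A 3.417, B 4.188, C 6.137, D 3.404, E 41.854.
Webster allocation: A 3, B 4, C 6, D 3, E 43.
E has quota 41.854 (lower 41, upper 42) but receives 43 — outside the quota interval.

E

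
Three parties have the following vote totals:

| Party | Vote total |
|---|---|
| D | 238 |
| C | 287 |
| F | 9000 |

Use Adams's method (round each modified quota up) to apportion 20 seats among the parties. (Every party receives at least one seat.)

Standard divisor 9525/20 ≈ 476.25; standard quotas: D 0.500, C 0.603, F 18.898.
Rounding up gives 1, 1, 19 = 21 seats, so the divisor must be adjusted.
With modified divisor 510: modified quotas D 0.467, C 0.563, F 17.647.
Rounding up: D 1, C 1, F 18 (total 20).

D 1, C 1, F 18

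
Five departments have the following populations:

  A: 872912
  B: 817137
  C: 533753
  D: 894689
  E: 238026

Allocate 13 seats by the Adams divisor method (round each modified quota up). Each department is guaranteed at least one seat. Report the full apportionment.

Standard divisor 3356517/13 ≈ 258193.615; standard quotas: A 3.381, B 3.165, C 2.067, D 3.465, E 0.922.
Rounding up gives 4, 4, 3, 4, 1 = 16 seats, so the divisor must be adjusted.
With modified divisor 294600: modified quotas A 2.963, B 2.774, C 1.812, D 3.037, E 0.808.
Rounding up: A 3, B 3, C 2, D 4, E 1 (total 13).

A=3; B=3; C=2; D=4; E=1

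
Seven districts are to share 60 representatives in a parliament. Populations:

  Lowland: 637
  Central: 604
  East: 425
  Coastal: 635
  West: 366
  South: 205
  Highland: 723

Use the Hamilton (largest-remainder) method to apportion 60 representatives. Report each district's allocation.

Lowland=11, Central=10, East=7, Coastal=11, West=6, South=3, Highland=12

Standard divisor: 3595 ÷ 60 ≈ 59.917.
Standard quotas: Lowland 10.631, Central 10.081, East 7.093, Coastal 10.598, West 6.108, South 3.421, Highland 12.067.
Lower quotas: Lowland 10, Central 10, East 7, Coastal 10, West 6, South 3, Highland 12 (sum 58, leaving 2 seats).
Remainders in descending order: Lowland 0.631, Coastal 0.598, South 0.421, West 0.108, East 0.093, Central 0.081, Highland 0.067.
Largest remainders: Lowland, Coastal receive the extra seats.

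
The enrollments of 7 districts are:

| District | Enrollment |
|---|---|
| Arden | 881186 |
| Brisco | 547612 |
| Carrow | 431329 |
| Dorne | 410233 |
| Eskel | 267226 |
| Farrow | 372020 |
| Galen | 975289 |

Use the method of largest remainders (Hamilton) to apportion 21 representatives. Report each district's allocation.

Arden=5, Brisco=3, Carrow=2, Dorne=2, Eskel=2, Farrow=2, Galen=5

Total 3884895; standard divisor 3884895/21 = 184995.
Standard quotas: Arden 4.7633, Brisco 2.9601, Carrow 2.3316, Dorne 2.2175, Eskel 1.4445, Farrow 2.0110, Galen 5.2720.
Lower quotas: Arden 4, Brisco 2, Carrow 2, Dorne 2, Eskel 1, Farrow 2, Galen 5 (sum 18, leaving 3 seats).
Remainders in descending order: Brisco 0.9601, Arden 0.7633, Eskel 0.4445, Carrow 0.3316, Galen 0.2720, Dorne 0.2175, Farrow 0.0110.
Largest remainders: Brisco, Arden, Eskel receive the extra seats.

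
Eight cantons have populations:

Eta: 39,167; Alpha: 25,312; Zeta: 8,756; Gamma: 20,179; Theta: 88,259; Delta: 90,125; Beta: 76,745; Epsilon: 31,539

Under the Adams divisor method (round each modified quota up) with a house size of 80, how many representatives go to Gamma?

Standard divisor 380082/80 ≈ 4751.025; standard quotas: Eta 8.244, Alpha 5.328, Zeta 1.843, Gamma 4.247, Theta 18.577, Delta 18.970, Beta 16.153, Epsilon 6.638.
Rounding up gives 9, 6, 2, 5, 19, 19, 17, 7 = 84 seats, so the divisor must be adjusted.
With modified divisor 5018.29: modified quotas Eta 7.805, Alpha 5.044, Zeta 1.745, Gamma 4.021, Theta 17.587, Delta 17.959, Beta 15.293, Epsilon 6.285.
Rounding up: Eta 8, Alpha 6, Zeta 2, Gamma 5, Theta 18, Delta 18, Beta 16, Epsilon 7 (total 80).
Gamma receives 5.

5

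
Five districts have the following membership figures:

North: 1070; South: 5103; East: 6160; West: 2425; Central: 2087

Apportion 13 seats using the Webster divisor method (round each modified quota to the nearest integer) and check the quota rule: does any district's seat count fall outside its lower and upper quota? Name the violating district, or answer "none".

none

Standard quotas: North 0.826, South 3.938, East 4.754, West 1.871, Central 1.611.
Webster allocation: North 1, South 4, East 4, West 2, Central 2.
Every allocation lies between the lower and upper quota.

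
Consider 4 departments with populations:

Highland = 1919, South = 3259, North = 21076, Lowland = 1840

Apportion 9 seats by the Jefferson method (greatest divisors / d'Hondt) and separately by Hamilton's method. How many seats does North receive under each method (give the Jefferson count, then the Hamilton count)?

8 and 7

Jefferson: Highland 0, South 1, North 8, Lowland 0.
Hamilton: Highland 1, South 1, North 7, Lowland 0.
North gets 8 under Jefferson and 7 under Hamilton.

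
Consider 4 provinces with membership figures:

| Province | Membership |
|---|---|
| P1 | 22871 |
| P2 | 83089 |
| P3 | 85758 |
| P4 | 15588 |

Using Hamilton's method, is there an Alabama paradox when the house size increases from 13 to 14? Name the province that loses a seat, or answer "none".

P1

At 13 seats: P1 2, P2 5, P3 5, P4 1.
At 14 seats: P1 1, P2 6, P3 6, P4 1.
P1 drops from 2 to 1.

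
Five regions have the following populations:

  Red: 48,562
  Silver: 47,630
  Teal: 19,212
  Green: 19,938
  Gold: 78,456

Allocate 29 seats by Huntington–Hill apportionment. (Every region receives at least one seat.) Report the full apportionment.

Red: 7; Silver: 6; Teal: 3; Green: 3; Gold: 10

With divisor 7487: modified quotas Red 6.486, Silver 6.362, Teal 2.566, Green 2.663, Gold 10.479.
Geometric-mean thresholds: Red √(6·7)=6.481, Silver √(6·7)=6.481, Teal √(2·3)=2.449, Green √(2·3)=2.449, Gold √(10·11)=10.488.
Each quota rounded against its threshold gives Red 7, Silver 6, Teal 3, Green 3, Gold 10 (total 29).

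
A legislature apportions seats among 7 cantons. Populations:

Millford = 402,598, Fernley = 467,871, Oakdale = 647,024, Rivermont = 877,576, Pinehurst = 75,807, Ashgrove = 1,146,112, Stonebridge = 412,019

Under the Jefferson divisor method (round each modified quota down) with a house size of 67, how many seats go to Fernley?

8

Standard divisor 4029007/67 ≈ 60134.433; standard quotas: Millford 6.695, Fernley 7.780, Oakdale 10.760, Rivermont 14.594, Pinehurst 1.261, Ashgrove 19.059, Stonebridge 6.852.
Rounding down gives 6, 7, 10, 14, 1, 19, 6 = 63 seats, so the divisor must be adjusted.
With modified divisor 58000: modified quotas Millford 6.941, Fernley 8.067, Oakdale 11.156, Rivermont 15.131, Pinehurst 1.307, Ashgrove 19.761, Stonebridge 7.104.
Rounding down: Millford 6, Fernley 8, Oakdale 11, Rivermont 15, Pinehurst 1, Ashgrove 19, Stonebridge 7 (total 67).
Fernley receives 8.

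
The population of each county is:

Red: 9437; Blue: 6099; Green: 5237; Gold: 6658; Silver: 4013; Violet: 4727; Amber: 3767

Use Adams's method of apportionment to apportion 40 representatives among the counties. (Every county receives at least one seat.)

Standard divisor 39938/40 ≈ 998.45; standard quotas: Red 9.452, Blue 6.108, Green 5.245, Gold 6.668, Silver 4.019, Violet 4.734, Amber 3.773.
Rounding up gives 10, 7, 6, 7, 5, 5, 4 = 44 seats, so the divisor must be adjusted.
With modified divisor 1100: modified quotas Red 8.579, Blue 5.545, Green 4.761, Gold 6.053, Silver 3.648, Violet 4.297, Amber 3.425.
Rounding up: Red 9, Blue 6, Green 5, Gold 7, Silver 4, Violet 5, Amber 4 (total 40).

Red 9, Blue 6, Green 5, Gold 7, Silver 4, Violet 5, Amber 4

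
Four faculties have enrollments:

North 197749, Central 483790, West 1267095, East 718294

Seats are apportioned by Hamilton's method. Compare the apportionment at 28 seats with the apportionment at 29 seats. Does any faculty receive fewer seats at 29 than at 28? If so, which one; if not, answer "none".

none

At 28 seats: North 2, Central 5, West 13, East 8.
At 29 seats: North 2, Central 5, West 14, East 8.
No faculty's allocation decreased.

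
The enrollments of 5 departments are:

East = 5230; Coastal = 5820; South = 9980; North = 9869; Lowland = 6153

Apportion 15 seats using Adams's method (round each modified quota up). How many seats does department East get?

2

Standard divisor 37052/15 ≈ 2470.133; standard quotas: East 2.117, Coastal 2.356, South 4.040, North 3.995, Lowland 2.491.
Rounding up gives 3, 3, 5, 4, 3 = 18 seats, so the divisor must be adjusted.
With modified divisor 3000: modified quotas East 1.743, Coastal 1.940, South 3.327, North 3.290, Lowland 2.051.
Rounding up: East 2, Coastal 2, South 4, North 4, Lowland 3 (total 15).
East receives 2.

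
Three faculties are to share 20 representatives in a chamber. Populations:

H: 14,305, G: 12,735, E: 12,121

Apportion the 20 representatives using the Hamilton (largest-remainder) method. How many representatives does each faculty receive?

H 7; G 7; E 6

The standard divisor is 39161/20 ≈ 1958.05.
Standard quotas: H 7.3057, G 6.5039, E 6.1903.
Lower quotas: H 7, G 6, E 6 (sum 19, leaving 1 seat).
Remainders in descending order: G 0.5039, H 0.3057, E 0.1903.
Largest remainder: G receives the extra seat.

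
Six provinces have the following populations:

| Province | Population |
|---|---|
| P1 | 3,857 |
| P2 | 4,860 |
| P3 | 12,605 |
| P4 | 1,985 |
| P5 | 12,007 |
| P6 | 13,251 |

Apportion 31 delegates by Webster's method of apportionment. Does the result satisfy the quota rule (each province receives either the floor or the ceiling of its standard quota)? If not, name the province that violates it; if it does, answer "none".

Standard quotas: P1 2.462, P2 3.102, P3 8.046, P4 1.267, P5 7.664, P6 8.458.
Webster allocation: P1 2, P2 3, P3 8, P4 1, P5 8, P6 9.
Every allocation lies between the lower and upper quota.

none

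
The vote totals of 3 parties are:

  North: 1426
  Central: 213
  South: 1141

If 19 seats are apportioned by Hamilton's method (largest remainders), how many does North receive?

The standard divisor is 2780/19 ≈ 146.316.
Standard quotas: North 9.746, Central 1.456, South 7.798.
Lower quotas: North 9, Central 1, South 7 (sum 17, leaving 2 seats).
Remainders in descending order: South 0.798, North 0.746, Central 0.456.
The surplus seats go to South, North.
North receives 10.

10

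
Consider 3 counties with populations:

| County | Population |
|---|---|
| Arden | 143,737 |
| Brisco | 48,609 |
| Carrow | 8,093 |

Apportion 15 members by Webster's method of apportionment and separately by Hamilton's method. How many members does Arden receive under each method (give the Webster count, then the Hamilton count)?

Webster: Arden 10, Brisco 4, Carrow 1.
Hamilton: Arden 11, Brisco 4, Carrow 0.
Arden gets 10 under Webster and 11 under Hamilton.

10 and 11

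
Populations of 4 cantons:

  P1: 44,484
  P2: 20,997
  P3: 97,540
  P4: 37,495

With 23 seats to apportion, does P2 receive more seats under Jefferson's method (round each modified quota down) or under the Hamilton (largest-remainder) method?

Hamilton

Jefferson: P1 5, P2 2, P3 12, P4 4.
Hamilton: P1 5, P2 3, P3 11, P4 4.
P2 gets 2 under Jefferson and 3 under Hamilton.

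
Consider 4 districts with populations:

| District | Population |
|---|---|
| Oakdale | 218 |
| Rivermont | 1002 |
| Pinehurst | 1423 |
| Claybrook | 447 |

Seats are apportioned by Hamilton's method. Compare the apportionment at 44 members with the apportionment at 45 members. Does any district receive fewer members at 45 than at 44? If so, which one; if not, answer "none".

Claybrook

At 44 seats: Oakdale 3, Rivermont 14, Pinehurst 20, Claybrook 7.
At 45 seats: Oakdale 3, Rivermont 15, Pinehurst 21, Claybrook 6.
Claybrook drops from 7 to 6.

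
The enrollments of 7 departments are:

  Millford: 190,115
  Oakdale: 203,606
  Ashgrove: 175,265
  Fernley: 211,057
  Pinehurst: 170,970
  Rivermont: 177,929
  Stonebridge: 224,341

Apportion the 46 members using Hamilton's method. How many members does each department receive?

Standard divisor: 1353283 ÷ 46 ≈ 29419.196.
Standard quotas: Millford 6.4623, Oakdale 6.9209, Ashgrove 5.9575, Fernley 7.1741, Pinehurst 5.8115, Rivermont 6.0481, Stonebridge 7.6257.
Lower quotas: Millford 6, Oakdale 6, Ashgrove 5, Fernley 7, Pinehurst 5, Rivermont 6, Stonebridge 7 (sum 42, leaving 4 seats).
Remainders in descending order: Ashgrove 0.9575, Oakdale 0.9209, Pinehurst 0.8115, Stonebridge 0.6257, Millford 0.4623, Fernley 0.1741, Rivermont 0.0481.
Largest remainders: Ashgrove, Oakdale, Pinehurst, Stonebridge receive the extra seats.

Millford=6; Oakdale=7; Ashgrove=6; Fernley=7; Pinehurst=6; Rivermont=6; Stonebridge=8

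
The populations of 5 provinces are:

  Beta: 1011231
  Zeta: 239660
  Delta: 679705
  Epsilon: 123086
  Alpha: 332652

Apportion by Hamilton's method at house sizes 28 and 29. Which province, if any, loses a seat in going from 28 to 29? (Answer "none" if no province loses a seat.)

At 28 seats: Beta 12, Zeta 3, Delta 8, Epsilon 1, Alpha 4.
At 29 seats: Beta 12, Zeta 3, Delta 8, Epsilon 2, Alpha 4.
No province's allocation decreased.

none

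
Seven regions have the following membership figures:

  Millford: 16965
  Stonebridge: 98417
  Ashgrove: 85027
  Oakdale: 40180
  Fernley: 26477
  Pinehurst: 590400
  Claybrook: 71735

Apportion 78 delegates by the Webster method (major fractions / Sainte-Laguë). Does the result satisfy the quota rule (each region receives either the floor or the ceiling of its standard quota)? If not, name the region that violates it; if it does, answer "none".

Standard quotas: Millford 1.424, Stonebridge 8.261, Ashgrove 7.137, Oakdale 3.373, Fernley 2.223, Pinehurst 49.560, Claybrook 6.022.
Webster allocation: Millford 1, Stonebridge 8, Ashgrove 7, Oakdale 3, Fernley 2, Pinehurst 51, Claybrook 6.
Pinehurst has quota 49.560 (lower 49, upper 50) but receives 51 — outside the quota interval.

Pinehurst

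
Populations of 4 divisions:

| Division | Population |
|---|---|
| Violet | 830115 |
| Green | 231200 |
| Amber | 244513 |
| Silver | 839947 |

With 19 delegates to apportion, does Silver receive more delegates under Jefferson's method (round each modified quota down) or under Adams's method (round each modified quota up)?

Jefferson

Jefferson: Violet 7, Green 2, Amber 2, Silver 8.
Adams: Violet 7, Green 2, Amber 3, Silver 7.
Silver gets 8 under Jefferson and 7 under Adams.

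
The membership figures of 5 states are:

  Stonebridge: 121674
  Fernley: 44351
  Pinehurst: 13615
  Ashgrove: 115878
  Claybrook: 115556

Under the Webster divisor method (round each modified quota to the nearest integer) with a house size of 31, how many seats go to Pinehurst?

Standard divisor 411074/31 ≈ 13260.452; standard quotas: Stonebridge 9.176, Fernley 3.345, Pinehurst 1.027, Ashgrove 8.739, Claybrook 8.714.
Rounding to the nearest integer gives Stonebridge 9, Fernley 3, Pinehurst 1, Ashgrove 9, Claybrook 9 — total 31, matching the house size, so no adjustment is needed.
Pinehurst receives 1.

1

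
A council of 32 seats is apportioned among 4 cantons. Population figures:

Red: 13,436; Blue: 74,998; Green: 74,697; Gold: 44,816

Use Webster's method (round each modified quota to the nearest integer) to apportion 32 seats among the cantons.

Standard divisor 207947/32 ≈ 6498.344; standard quotas: Red 2.068, Blue 11.541, Green 11.495, Gold 6.897.
Rounding to the nearest integer gives Red 2, Blue 12, Green 11, Gold 7 — total 32, matching the house size, so no adjustment is needed.

Red 2; Blue 12; Green 11; Gold 7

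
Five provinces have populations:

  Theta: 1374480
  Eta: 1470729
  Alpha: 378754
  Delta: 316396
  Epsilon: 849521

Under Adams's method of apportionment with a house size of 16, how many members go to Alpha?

2

Standard divisor 4389880/16 ≈ 274367.5; standard quotas: Theta 5.010, Eta 5.360, Alpha 1.380, Delta 1.153, Epsilon 3.096.
Rounding up gives 6, 6, 2, 2, 4 = 20 seats, so the divisor must be adjusted.
With modified divisor 330000: modified quotas Theta 4.165, Eta 4.457, Alpha 1.148, Delta 0.959, Epsilon 2.574.
Rounding up: Theta 5, Eta 5, Alpha 2, Delta 1, Epsilon 3 (total 16).
Alpha receives 2.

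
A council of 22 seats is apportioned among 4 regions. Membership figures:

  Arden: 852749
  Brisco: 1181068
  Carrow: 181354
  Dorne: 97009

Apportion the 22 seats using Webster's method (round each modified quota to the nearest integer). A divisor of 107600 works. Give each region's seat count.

With modified divisor 107600: modified quotas Arden 7.925, Brisco 10.976, Carrow 1.685, Dorne 0.902.
Rounding to the nearest integer: Arden 8, Brisco 11, Carrow 2, Dorne 1 (total 22).

Arden: 8, Brisco: 11, Carrow: 2, Dorne: 1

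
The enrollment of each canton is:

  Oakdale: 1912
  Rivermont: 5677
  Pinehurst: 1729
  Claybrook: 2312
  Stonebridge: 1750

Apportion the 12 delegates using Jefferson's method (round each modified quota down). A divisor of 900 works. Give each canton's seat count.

Oakdale 2; Rivermont 6; Pinehurst 1; Claybrook 2; Stonebridge 1

With modified divisor 900: modified quotas Oakdale 2.124, Rivermont 6.308, Pinehurst 1.921, Claybrook 2.569, Stonebridge 1.944.
Rounding down: Oakdale 2, Rivermont 6, Pinehurst 1, Claybrook 2, Stonebridge 1 (total 12).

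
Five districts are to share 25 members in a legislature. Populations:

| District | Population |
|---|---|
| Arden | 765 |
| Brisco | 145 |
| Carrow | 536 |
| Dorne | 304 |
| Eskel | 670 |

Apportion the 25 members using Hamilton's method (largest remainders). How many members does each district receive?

Total 2420; standard divisor 2420/25 ≈ 96.8.
Standard quotas: Arden 7.903, Brisco 1.498, Carrow 5.537, Dorne 3.140, Eskel 6.921.
Lower quotas: Arden 7, Brisco 1, Carrow 5, Dorne 3, Eskel 6 (sum 22, leaving 3 seats).
Remainders in descending order: Eskel 0.921, Arden 0.903, Carrow 0.537, Brisco 0.498, Dorne 0.140.
Largest remainders: Eskel, Arden, Carrow receive the extra seats.

Arden=8; Brisco=1; Carrow=6; Dorne=3; Eskel=7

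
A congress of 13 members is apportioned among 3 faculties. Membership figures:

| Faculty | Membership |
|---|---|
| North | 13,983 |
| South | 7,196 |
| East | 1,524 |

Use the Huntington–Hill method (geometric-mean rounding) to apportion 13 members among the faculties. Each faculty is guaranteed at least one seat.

North 8, South 4, East 1

With divisor 1758: modified quotas North 7.954, South 4.093, East 0.867.
Geometric-mean thresholds: North √(7·8)=7.483, South √(4·5)=4.472, East (min 1).
Each quota rounded against its threshold gives North 8, South 4, East 1 (total 13).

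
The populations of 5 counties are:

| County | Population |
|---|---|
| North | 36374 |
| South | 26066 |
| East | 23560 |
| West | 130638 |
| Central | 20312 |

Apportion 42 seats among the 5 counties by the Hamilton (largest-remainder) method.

North 6, South 5, East 4, West 23, Central 4

Total 236950; standard divisor 236950/42 ≈ 5641.667.
Standard quotas: North 6.4474, South 4.6203, East 4.1761, West 23.1559, Central 3.6004.
Lower quotas: North 6, South 4, East 4, West 23, Central 3 (sum 40, leaving 2 seats).
Remainders in descending order: South 0.6203, Central 0.6004, North 0.4474, East 0.1761, West 0.1559.
The surplus seats go to South, Central.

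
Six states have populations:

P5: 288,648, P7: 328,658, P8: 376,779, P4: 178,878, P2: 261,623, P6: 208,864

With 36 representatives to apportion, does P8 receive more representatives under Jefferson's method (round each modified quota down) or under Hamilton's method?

Jefferson

Jefferson: P5 6, P7 7, P8 9, P4 4, P2 6, P6 4.
Hamilton: P5 6, P7 7, P8 8, P4 4, P2 6, P6 5.
P8 gets 9 under Jefferson and 8 under Hamilton.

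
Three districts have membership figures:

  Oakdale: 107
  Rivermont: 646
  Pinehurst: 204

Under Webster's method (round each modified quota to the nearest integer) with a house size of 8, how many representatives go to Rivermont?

Standard divisor 957/8 ≈ 119.625; standard quotas: Oakdale 0.894, Rivermont 5.400, Pinehurst 1.705.
Rounding to the nearest integer gives Oakdale 1, Rivermont 5, Pinehurst 2 — total 8, matching the house size, so no adjustment is needed.
Rivermont receives 5.

5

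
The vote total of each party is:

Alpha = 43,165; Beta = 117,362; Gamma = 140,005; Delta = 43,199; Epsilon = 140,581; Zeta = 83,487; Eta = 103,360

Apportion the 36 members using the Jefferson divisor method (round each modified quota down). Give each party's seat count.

Standard divisor 671159/36 ≈ 18643.306; standard quotas: Alpha 2.315, Beta 6.295, Gamma 7.510, Delta 2.317, Epsilon 7.541, Zeta 4.478, Eta 5.544.
Rounding down gives 2, 6, 7, 2, 7, 4, 5 = 33 seats, so the divisor must be adjusted.
With modified divisor 17000: modified quotas Alpha 2.539, Beta 6.904, Gamma 8.236, Delta 2.541, Epsilon 8.269, Zeta 4.911, Eta 6.080.
Rounding down: Alpha 2, Beta 6, Gamma 8, Delta 2, Epsilon 8, Zeta 4, Eta 6 (total 36).

Alpha 2, Beta 6, Gamma 8, Delta 2, Epsilon 8, Zeta 4, Eta 6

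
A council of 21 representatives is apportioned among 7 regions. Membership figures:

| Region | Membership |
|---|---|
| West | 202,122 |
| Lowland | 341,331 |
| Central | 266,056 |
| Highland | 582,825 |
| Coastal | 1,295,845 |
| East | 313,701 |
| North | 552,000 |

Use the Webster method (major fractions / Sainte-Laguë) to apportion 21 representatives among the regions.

Standard divisor 3553880/21 ≈ 169232.381; standard quotas: West 1.194, Lowland 2.017, Central 1.572, Highland 3.444, Coastal 7.657, East 1.854, North 3.262.
Rounding to the nearest integer gives West 1, Lowland 2, Central 2, Highland 3, Coastal 8, East 2, North 3 — total 21, matching the house size, so no adjustment is needed.

West=1, Lowland=2, Central=2, Highland=3, Coastal=8, East=2, North=3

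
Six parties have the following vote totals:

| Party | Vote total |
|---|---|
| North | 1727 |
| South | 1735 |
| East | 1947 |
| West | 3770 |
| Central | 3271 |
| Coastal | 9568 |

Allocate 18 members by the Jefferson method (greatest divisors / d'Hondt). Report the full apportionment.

Standard divisor 22018/18 ≈ 1223.222; standard quotas: North 1.412, South 1.418, East 1.592, West 3.082, Central 2.674, Coastal 7.822.
Rounding down gives 1, 1, 1, 3, 2, 7 = 15 seats, so the divisor must be adjusted.
With modified divisor 1000: modified quotas North 1.727, South 1.735, East 1.947, West 3.770, Central 3.271, Coastal 9.568.
Rounding down: North 1, South 1, East 1, West 3, Central 3, Coastal 9 (total 18).

North 1, South 1, East 1, West 3, Central 3, Coastal 9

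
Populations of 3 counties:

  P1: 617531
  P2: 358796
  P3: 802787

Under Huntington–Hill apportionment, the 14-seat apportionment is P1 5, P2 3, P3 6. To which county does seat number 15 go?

P3

Priority for the next seat is population ÷ (√(s·(s+1))).
Priorities: P1 112745.220, P2 103575.484, P3 123872.723.
Highest priority: P3.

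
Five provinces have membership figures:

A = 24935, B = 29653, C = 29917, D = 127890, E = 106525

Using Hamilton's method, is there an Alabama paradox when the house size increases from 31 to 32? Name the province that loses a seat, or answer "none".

At 31 seats: A 2, B 3, C 3, D 13, E 10.
At 32 seats: A 2, B 3, C 3, D 13, E 11.
No province's allocation decreased.

none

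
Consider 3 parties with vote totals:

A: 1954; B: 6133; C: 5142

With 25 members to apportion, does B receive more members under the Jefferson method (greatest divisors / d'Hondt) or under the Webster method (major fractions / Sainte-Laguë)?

Jefferson: A 3, B 12, C 10.
Webster: A 4, B 11, C 10.
B gets 12 under Jefferson and 11 under Webster.

Jefferson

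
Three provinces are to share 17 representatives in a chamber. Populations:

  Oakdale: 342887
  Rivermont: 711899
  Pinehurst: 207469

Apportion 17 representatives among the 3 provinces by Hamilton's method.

Oakdale 5; Rivermont 9; Pinehurst 3

Standard divisor: 1262255 ÷ 17 ≈ 74250.294.
Standard quotas: Oakdale 4.6180, Rivermont 9.5878, Pinehurst 2.7942.
Lower quotas: Oakdale 4, Rivermont 9, Pinehurst 2 (sum 15, leaving 2 seats).
Remainders in descending order: Pinehurst 0.7942, Oakdale 0.6180, Rivermont 0.5878.
The surplus seats go to Pinehurst, Oakdale.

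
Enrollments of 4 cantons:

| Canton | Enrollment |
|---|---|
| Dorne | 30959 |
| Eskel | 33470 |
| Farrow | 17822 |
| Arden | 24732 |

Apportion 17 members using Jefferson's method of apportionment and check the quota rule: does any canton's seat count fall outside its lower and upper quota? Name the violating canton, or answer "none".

Standard quotas: Dorne 4.920, Eskel 5.319, Farrow 2.832, Arden 3.930.
Jefferson allocation: Dorne 5, Eskel 5, Farrow 3, Arden 4.
Every allocation lies between the lower and upper quota.

none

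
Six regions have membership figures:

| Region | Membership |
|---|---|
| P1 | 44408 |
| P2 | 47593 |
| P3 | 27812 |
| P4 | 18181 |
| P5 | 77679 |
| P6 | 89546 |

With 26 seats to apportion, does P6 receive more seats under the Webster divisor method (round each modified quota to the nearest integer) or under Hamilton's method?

Hamilton

Webster: P1 4, P2 4, P3 2, P4 2, P5 7, P6 7.
Hamilton: P1 4, P2 4, P3 2, P4 1, P5 7, P6 8.
P6 gets 7 under Webster and 8 under Hamilton.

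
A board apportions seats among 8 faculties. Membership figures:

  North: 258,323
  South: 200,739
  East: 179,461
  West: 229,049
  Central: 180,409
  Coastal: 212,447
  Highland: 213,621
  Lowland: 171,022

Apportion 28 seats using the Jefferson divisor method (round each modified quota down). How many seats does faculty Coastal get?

4

Standard divisor 1645071/28 ≈ 58752.536; standard quotas: North 4.397, South 3.417, East 3.055, West 3.899, Central 3.071, Coastal 3.616, Highland 3.636, Lowland 2.911.
Rounding down gives 4, 3, 3, 3, 3, 3, 3, 2 = 24 seats, so the divisor must be adjusted.
With modified divisor 52400: modified quotas North 4.930, South 3.831, East 3.425, West 4.371, Central 3.443, Coastal 4.054, Highland 4.077, Lowland 3.264.
Rounding down: North 4, South 3, East 3, West 4, Central 3, Coastal 4, Highland 4, Lowland 3 (total 28).
Coastal receives 4.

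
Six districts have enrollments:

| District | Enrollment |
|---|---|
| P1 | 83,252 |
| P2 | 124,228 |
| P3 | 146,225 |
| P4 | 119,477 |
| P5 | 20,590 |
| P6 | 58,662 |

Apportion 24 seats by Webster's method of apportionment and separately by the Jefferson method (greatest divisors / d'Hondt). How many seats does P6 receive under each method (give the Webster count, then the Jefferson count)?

Webster: P1 4, P2 5, P3 6, P4 5, P5 1, P6 3.
Jefferson: P1 4, P2 6, P3 7, P4 5, P5 0, P6 2.
P6 gets 3 under Webster and 2 under Jefferson.

3 and 2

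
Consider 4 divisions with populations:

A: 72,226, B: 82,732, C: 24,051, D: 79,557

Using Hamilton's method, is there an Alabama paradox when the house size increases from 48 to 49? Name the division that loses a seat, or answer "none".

C

At 48 seats: A 13, B 15, C 5, D 15.
At 49 seats: A 14, B 16, C 4, D 15.
C drops from 5 to 4.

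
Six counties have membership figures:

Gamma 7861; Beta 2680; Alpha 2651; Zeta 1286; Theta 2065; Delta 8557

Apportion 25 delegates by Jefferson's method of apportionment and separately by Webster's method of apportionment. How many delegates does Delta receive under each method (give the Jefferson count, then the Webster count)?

Jefferson: Gamma 8, Beta 3, Alpha 2, Zeta 1, Theta 2, Delta 9.
Webster: Gamma 8, Beta 3, Alpha 3, Zeta 1, Theta 2, Delta 8.
Delta gets 9 under Jefferson and 8 under Webster.

9 and 8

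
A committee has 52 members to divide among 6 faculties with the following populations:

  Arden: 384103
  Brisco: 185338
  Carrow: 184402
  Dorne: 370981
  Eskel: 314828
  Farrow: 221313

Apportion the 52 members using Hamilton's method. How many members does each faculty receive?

Arden 12, Brisco 6, Carrow 6, Dorne 11, Eskel 10, Farrow 7

The standard divisor is 1660965/52 ≈ 31941.635.
Standard quotas: Arden 12.0252, Brisco 5.8024, Carrow 5.7731, Dorne 11.6143, Eskel 9.8564, Farrow 6.9287.
Lower quotas: Arden 12, Brisco 5, Carrow 5, Dorne 11, Eskel 9, Farrow 6 (sum 48, leaving 4 seats).
Remainders in descending order: Farrow 0.9287, Eskel 0.8564, Brisco 0.8024, Carrow 0.7731, Dorne 0.6143, Arden 0.0252.
Largest remainders: Farrow, Eskel, Brisco, Carrow receive the extra seats.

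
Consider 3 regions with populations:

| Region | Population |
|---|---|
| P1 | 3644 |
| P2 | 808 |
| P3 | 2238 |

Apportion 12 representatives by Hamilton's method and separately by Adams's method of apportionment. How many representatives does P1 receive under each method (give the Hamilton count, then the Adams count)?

Hamilton: P1 7, P2 1, P3 4.
Adams: P1 6, P2 2, P3 4.
P1 gets 7 under Hamilton and 6 under Adams.

7 and 6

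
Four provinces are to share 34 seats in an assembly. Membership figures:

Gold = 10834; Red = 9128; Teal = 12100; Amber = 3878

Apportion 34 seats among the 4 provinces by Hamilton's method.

Gold=10, Red=9, Teal=11, Amber=4

Total 35940; standard divisor 35940/34 ≈ 1057.059.
Standard quotas: Gold 10.2492, Red 8.6353, Teal 11.4469, Amber 3.6687.
Lower quotas: Gold 10, Red 8, Teal 11, Amber 3 (sum 32, leaving 2 seats).
Remainders in descending order: Amber 0.6687, Red 0.6353, Teal 0.4469, Gold 0.2492.
The surplus seats go to Amber, Red.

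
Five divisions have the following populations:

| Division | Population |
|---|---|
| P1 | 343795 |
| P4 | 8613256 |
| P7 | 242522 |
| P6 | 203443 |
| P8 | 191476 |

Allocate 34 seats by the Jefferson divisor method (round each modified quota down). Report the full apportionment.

Standard divisor 9594492/34 ≈ 282190.941; standard quotas: P1 1.218, P4 30.523, P7 0.859, P6 0.721, P8 0.679.
Rounding down gives 1, 30, 0, 0, 0 = 31 seats, so the divisor must be adjusted.
With modified divisor 257200: modified quotas P1 1.337, P4 33.489, P7 0.943, P6 0.791, P8 0.744.
Rounding down: P1 1, P4 33, P7 0, P6 0, P8 0 (total 34).

P1 1; P4 33; P7 0; P6 0; P8 0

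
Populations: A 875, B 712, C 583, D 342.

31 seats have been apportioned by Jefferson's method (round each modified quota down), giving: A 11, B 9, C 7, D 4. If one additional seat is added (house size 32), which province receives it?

A

Priority for the next seat is population ÷ (current seats + 1).
Priorities: A 72.917, B 71.200, C 72.875, D 68.400.
Highest priority: A.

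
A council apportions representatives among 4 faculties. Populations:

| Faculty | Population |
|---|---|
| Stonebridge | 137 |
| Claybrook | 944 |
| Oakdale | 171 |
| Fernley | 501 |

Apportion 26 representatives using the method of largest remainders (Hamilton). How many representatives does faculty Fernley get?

The standard divisor is 1753/26 ≈ 67.423.
Standard quotas: Stonebridge 2.032, Claybrook 14.001, Oakdale 2.536, Fernley 7.431.
Lower quotas: Stonebridge 2, Claybrook 14, Oakdale 2, Fernley 7 (sum 25, leaving 1 seat).
Remainders in descending order: Oakdale 0.536, Fernley 0.431, Stonebridge 0.032, Claybrook 0.001.
The surplus seat goes to Oakdale.
Fernley receives 7.

7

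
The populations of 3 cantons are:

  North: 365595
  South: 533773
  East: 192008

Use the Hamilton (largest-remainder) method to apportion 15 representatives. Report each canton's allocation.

North 5; South 7; East 3

Total 1091376; standard divisor 1091376/15 ≈ 72758.4.
Standard quotas: North 5.0248, South 7.3362, East 2.6390.
Lower quotas: North 5, South 7, East 2 (sum 14, leaving 1 seat).
Remainders in descending order: East 0.6390, South 0.3362, North 0.0248.
Largest remainder: East receives the extra seat.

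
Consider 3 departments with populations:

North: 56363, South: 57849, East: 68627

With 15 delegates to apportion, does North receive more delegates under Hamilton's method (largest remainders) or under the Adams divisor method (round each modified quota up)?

Hamilton: North 4, South 5, East 6.
Adams: North 5, South 5, East 5.
North gets 4 under Hamilton and 5 under Adams.

Adams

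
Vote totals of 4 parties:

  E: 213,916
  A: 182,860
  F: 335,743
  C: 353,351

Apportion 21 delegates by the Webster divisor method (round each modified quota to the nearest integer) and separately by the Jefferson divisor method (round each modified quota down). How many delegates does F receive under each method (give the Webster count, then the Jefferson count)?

6 and 7

Webster: E 4, A 4, F 6, C 7.
Jefferson: E 4, A 3, F 7, C 7.
F gets 6 under Webster and 7 under Jefferson.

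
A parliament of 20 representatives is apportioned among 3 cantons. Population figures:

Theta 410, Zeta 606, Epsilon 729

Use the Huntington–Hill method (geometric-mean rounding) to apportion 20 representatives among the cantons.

With divisor 89: modified quotas Theta 4.607, Zeta 6.809, Epsilon 8.191.
Geometric-mean thresholds: Theta √(4·5)=4.472, Zeta √(6·7)=6.481, Epsilon √(8·9)=8.485.
Each quota rounded against its threshold gives Theta 5, Zeta 7, Epsilon 8 (total 20).

Theta=5, Zeta=7, Epsilon=8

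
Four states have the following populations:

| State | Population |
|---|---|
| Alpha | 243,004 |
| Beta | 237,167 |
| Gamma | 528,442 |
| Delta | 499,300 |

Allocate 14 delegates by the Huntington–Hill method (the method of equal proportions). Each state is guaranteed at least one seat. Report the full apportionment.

With divisor 105426: modified quotas Alpha 2.305, Beta 2.250, Gamma 5.012, Delta 4.736.
Geometric-mean thresholds: Alpha √(2·3)=2.449, Beta √(2·3)=2.449, Gamma √(5·6)=5.477, Delta √(4·5)=4.472.
Each quota rounded against its threshold gives Alpha 2, Beta 2, Gamma 5, Delta 5 (total 14).

Alpha=2, Beta=2, Gamma=5, Delta=5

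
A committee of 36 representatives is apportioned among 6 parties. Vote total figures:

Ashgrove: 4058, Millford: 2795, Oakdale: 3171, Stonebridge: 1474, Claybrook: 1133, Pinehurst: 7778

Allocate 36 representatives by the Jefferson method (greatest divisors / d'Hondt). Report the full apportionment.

Ashgrove=7; Millford=5; Oakdale=6; Stonebridge=2; Claybrook=2; Pinehurst=14

Standard divisor 20409/36 ≈ 566.917; standard quotas: Ashgrove 7.158, Millford 4.930, Oakdale 5.593, Stonebridge 2.600, Claybrook 1.999, Pinehurst 13.720.
Rounding down gives 7, 4, 5, 2, 1, 13 = 32 seats, so the divisor must be adjusted.
With modified divisor 520: modified quotas Ashgrove 7.804, Millford 5.375, Oakdale 6.098, Stonebridge 2.835, Claybrook 2.179, Pinehurst 14.958.
Rounding down: Ashgrove 7, Millford 5, Oakdale 6, Stonebridge 2, Claybrook 2, Pinehurst 14 (total 36).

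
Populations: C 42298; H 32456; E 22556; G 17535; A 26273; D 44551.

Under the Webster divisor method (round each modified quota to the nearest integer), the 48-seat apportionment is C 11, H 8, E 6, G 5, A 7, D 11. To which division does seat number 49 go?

D

Priority for the next seat is population ÷ (current seats + 0.5).
Priorities: C 3678.087, H 3818.353, E 3470.154, G 3188.182, A 3503.067, D 3874.000.
Highest priority: D.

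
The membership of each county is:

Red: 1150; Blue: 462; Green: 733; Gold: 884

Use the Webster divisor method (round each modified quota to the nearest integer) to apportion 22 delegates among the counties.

Standard divisor 3229/22 ≈ 146.773; standard quotas: Red 7.835, Blue 3.148, Green 4.994, Gold 6.023.
Rounding to the nearest integer gives Red 8, Blue 3, Green 5, Gold 6 — total 22, matching the house size, so no adjustment is needed.

Red 8; Blue 3; Green 5; Gold 6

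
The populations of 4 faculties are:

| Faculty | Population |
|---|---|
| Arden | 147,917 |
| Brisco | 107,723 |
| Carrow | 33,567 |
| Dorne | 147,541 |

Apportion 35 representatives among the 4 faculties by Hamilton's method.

Arden 12; Brisco 8; Carrow 3; Dorne 12

The standard divisor is 436748/35 ≈ 12478.514.
Standard quotas: Arden 11.8537, Brisco 8.6327, Carrow 2.6900, Dorne 11.8236.
Lower quotas: Arden 11, Brisco 8, Carrow 2, Dorne 11 (sum 32, leaving 3 seats).
Remainders in descending order: Arden 0.8537, Dorne 0.8236, Carrow 0.6900, Brisco 0.6327.
The surplus seats go to Arden, Dorne, Carrow.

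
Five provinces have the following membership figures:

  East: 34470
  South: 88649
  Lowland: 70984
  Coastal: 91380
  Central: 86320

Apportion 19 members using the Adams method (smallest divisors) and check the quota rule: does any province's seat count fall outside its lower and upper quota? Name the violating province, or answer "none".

Standard quotas: East 1.761, South 4.530, Lowland 3.627, Coastal 4.670, Central 4.411.
Adams allocation: East 2, South 4, Lowland 4, Coastal 5, Central 4.
Every allocation lies between the lower and upper quota.

none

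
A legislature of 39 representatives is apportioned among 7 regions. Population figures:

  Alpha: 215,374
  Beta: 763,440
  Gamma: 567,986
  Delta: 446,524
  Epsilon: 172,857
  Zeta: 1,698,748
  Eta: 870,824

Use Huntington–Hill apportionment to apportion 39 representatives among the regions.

Alpha=2; Beta=6; Gamma=5; Delta=4; Epsilon=1; Zeta=14; Eta=7

With divisor 124074: modified quotas Alpha 1.736, Beta 6.153, Gamma 4.578, Delta 3.599, Epsilon 1.393, Zeta 13.691, Eta 7.019.
Geometric-mean thresholds: Alpha √(1·2)=1.414, Beta √(6·7)=6.481, Gamma √(4·5)=4.472, Delta √(3·4)=3.464, Epsilon √(1·2)=1.414, Zeta √(13·14)=13.491, Eta √(7·8)=7.483.
Each quota rounded against its threshold gives Alpha 2, Beta 6, Gamma 5, Delta 4, Epsilon 1, Zeta 14, Eta 7 (total 39).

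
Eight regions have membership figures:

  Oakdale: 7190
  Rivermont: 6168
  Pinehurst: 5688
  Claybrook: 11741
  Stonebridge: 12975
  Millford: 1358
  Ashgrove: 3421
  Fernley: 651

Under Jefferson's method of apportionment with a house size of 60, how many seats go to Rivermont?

Standard divisor 49192/60 ≈ 819.867; standard quotas: Oakdale 8.770, Rivermont 7.523, Pinehurst 6.938, Claybrook 14.321, Stonebridge 15.826, Millford 1.656, Ashgrove 4.173, Fernley 0.794.
Rounding down gives 8, 7, 6, 14, 15, 1, 4, 0 = 55 seats, so the divisor must be adjusted.
With modified divisor 767: modified quotas Oakdale 9.374, Rivermont 8.042, Pinehurst 7.416, Claybrook 15.308, Stonebridge 16.917, Millford 1.771, Ashgrove 4.460, Fernley 0.849.
Rounding down: Oakdale 9, Rivermont 8, Pinehurst 7, Claybrook 15, Stonebridge 16, Millford 1, Ashgrove 4, Fernley 0 (total 60).
Rivermont receives 8.

8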